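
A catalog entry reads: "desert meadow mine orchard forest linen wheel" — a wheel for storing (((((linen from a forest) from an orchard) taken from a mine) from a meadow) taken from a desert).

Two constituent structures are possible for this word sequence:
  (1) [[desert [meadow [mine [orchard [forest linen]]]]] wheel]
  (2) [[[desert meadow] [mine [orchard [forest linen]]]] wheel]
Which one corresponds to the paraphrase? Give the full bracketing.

The paraphrase's head is the "wheel" part ("wheel"); its modifier is "desert meadow mine orchard forest linen".
That top-level split, carried through the inner groups, gives [[desert [meadow [mine [orchard [forest linen]]]]] wheel].

[[desert [meadow [mine [orchard [forest linen]]]]] wheel]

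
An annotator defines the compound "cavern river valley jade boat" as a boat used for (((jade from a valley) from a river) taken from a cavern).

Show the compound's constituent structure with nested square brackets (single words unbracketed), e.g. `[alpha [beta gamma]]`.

Overall it is a kind of boat; the modifier is "cavern river valley jade".
Within "cavern river valley jade", the head is "jade" (specifically "river valley jade") and the modifier is "cavern".
Within "river valley jade", the head is "jade" (specifically "valley jade") and the modifier is "river".
Within "valley jade", the head is "jade" and the modifier is "valley".
Putting it together: [[cavern [river [valley jade]]] boat].

[[cavern [river [valley jade]]] boat]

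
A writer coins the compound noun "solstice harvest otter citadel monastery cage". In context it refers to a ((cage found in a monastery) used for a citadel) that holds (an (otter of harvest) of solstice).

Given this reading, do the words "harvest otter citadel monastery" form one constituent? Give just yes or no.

The top-level split is [solstice harvest otter] [citadel monastery cage]; the full structure is [[solstice [harvest otter]] [citadel [monastery cage]]].
"harvest otter citadel monastery" straddles a constituent boundary, so it is not a single unit.

no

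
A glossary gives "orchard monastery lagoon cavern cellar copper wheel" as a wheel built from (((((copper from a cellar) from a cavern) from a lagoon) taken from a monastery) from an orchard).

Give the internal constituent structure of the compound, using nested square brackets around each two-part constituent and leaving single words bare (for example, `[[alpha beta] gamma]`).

[[orchard [monastery [lagoon [cavern [cellar copper]]]]] wheel]

The outermost head in the paraphrase is "wheel", modified by "orchard monastery lagoon cavern cellar copper".
"orchard monastery lagoon cavern cellar copper" → head "copper" (specifically "monastery lagoon cavern cellar copper"), modifier "orchard".
"monastery lagoon cavern cellar copper" → head "copper" (specifically "lagoon cavern cellar copper"), modifier "monastery".
"lagoon cavern cellar copper" → head "copper" (specifically "cavern cellar copper"), modifier "lagoon".
"cavern cellar copper" → head "copper" (specifically "cellar copper"), modifier "cavern".
"cellar copper" → head "copper", modifier "cellar".
Putting it together: [[orchard [monastery [lagoon [cavern [cellar copper]]]]] wheel].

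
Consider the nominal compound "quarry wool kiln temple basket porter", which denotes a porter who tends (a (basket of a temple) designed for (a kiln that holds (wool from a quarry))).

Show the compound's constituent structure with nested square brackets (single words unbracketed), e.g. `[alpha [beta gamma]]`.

[[[[quarry wool] kiln] [temple basket]] porter]

At the top level: head "porter"; modifier "quarry wool kiln temple basket".
"quarry wool kiln temple basket" → head "basket" (specifically "temple basket"), modifier "quarry wool kiln".
"quarry wool kiln" → head "kiln", modifier "quarry wool".
"quarry wool" → head "wool", modifier "quarry".
"temple basket" → head "basket", modifier "temple".
Assembled: [[[[quarry wool] kiln] [temple basket]] porter].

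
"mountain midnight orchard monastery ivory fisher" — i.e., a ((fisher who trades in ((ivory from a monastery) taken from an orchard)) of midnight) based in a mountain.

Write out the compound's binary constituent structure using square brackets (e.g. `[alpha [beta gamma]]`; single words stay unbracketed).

[mountain [midnight [[orchard [monastery ivory]] fisher]]]

Whole compound: head "fisher" (specifically "midnight orchard monastery ivory fisher"), modifier "mountain".
Within "midnight orchard monastery ivory fisher", the head is "fisher" (specifically "orchard monastery ivory fisher") and the modifier is "midnight".
Within "orchard monastery ivory fisher", the head is "fisher" and the modifier is "orchard monastery ivory".
Within "orchard monastery ivory", the head is "ivory" (specifically "monastery ivory") and the modifier is "orchard".
Within "monastery ivory", the head is "ivory" and the modifier is "monastery".
Putting it together: [mountain [midnight [[orchard [monastery ivory]] fisher]]].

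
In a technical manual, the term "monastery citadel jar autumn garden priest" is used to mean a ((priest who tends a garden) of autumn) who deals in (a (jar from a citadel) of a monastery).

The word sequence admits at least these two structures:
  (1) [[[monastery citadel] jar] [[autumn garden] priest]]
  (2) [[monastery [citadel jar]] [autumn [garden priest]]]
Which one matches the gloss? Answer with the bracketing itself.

The paraphrase's head is the "priest" part ("autumn garden priest"); its modifier is "monastery citadel jar".
That top-level split, carried through the inner groups, gives [[monastery [citadel jar]] [autumn [garden priest]]].

[[monastery [citadel jar]] [autumn [garden priest]]]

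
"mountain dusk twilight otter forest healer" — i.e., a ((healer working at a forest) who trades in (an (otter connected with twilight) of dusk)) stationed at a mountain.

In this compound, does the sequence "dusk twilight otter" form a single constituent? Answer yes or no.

yes

The paraphrase groups the words so that "dusk twilight otter" is one unit: it corresponds to a single parenthesized sub-phrase.
The full structure is [mountain [[dusk [twilight otter]] [forest healer]]], in which [dusk twilight otter] is a constituent.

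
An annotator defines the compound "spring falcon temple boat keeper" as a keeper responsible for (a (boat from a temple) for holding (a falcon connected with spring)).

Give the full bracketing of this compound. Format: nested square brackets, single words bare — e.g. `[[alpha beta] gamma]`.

Overall it is a kind of keeper; the modifier is "spring falcon temple boat".
Within "spring falcon temple boat", the head is "boat" (specifically "temple boat") and the modifier is "spring falcon".
Within "spring falcon", the head is "falcon" and the modifier is "spring".
Within "temple boat", the head is "boat" and the modifier is "temple".
Putting it together: [[[spring falcon] [temple boat]] keeper].

[[[spring falcon] [temple boat]] keeper]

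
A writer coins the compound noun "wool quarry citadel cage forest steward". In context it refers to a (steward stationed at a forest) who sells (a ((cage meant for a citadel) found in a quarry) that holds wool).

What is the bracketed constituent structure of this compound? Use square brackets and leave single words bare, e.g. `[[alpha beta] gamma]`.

[[wool [quarry [citadel cage]]] [forest steward]]

At the top level: head "steward" (specifically "forest steward"); modifier "wool quarry citadel cage".
Inside "wool quarry citadel cage": head "cage" (specifically "quarry citadel cage"), modifier "wool".
Inside "quarry citadel cage": head "cage" (specifically "citadel cage"), modifier "quarry".
Inside "citadel cage": head "cage", modifier "citadel".
Inside "forest steward": head "steward", modifier "forest".
Assembled: [[wool [quarry [citadel cage]]] [forest steward]].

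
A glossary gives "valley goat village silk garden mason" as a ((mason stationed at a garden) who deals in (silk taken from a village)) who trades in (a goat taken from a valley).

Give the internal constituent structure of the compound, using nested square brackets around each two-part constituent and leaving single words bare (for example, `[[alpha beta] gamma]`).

[[valley goat] [[village silk] [garden mason]]]

Overall it is a kind of mason (specifically "village silk garden mason"); the modifier is "valley goat".
Inside "valley goat": head "goat", modifier "valley".
Inside "village silk garden mason": head "mason" (specifically "garden mason"), modifier "village silk".
Inside "village silk": head "silk", modifier "village".
Inside "garden mason": head "mason", modifier "garden".
So the structure is [[valley goat] [[village silk] [garden mason]]].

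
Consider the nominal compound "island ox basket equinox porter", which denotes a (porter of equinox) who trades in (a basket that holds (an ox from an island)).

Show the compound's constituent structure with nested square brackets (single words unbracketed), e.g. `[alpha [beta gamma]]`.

[[[island ox] basket] [equinox porter]]

Whole compound: head "porter" (specifically "equinox porter"), modifier "island ox basket".
Within "island ox basket", the head is "basket" and the modifier is "island ox".
Within "island ox", the head is "ox" and the modifier is "island".
Within "equinox porter", the head is "porter" and the modifier is "equinox".
So the structure is [[[island ox] basket] [equinox porter]].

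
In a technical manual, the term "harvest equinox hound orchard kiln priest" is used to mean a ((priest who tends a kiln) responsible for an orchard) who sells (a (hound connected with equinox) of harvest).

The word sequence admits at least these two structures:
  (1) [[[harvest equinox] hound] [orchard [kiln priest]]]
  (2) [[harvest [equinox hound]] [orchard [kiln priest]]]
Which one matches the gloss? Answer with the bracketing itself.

[[harvest [equinox hound]] [orchard [kiln priest]]]

The paraphrase's head is the "priest" part ("orchard kiln priest"); its modifier is "harvest equinox hound".
That top-level split, carried through the inner groups, gives [[harvest [equinox hound]] [orchard [kiln priest]]].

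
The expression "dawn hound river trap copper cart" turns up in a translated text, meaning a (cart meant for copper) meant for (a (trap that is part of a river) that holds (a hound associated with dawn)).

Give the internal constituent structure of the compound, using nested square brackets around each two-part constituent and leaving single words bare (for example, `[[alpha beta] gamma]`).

[[[dawn hound] [river trap]] [copper cart]]

Whole compound: head "cart" (specifically "copper cart"), modifier "dawn hound river trap".
"dawn hound river trap" → head "trap" (specifically "river trap"), modifier "dawn hound".
"dawn hound" → head "hound", modifier "dawn".
"river trap" → head "trap", modifier "river".
"copper cart" → head "cart", modifier "copper".
Assembled: [[[dawn hound] [river trap]] [copper cart]].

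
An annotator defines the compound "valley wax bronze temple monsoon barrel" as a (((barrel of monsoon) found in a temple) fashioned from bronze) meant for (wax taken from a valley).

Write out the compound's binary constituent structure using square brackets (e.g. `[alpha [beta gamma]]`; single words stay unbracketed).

[[valley wax] [bronze [temple [monsoon barrel]]]]

Whole compound: head "barrel" (specifically "bronze temple monsoon barrel"), modifier "valley wax".
Within "valley wax", the head is "wax" and the modifier is "valley".
Within "bronze temple monsoon barrel", the head is "barrel" (specifically "temple monsoon barrel") and the modifier is "bronze".
Within "temple monsoon barrel", the head is "barrel" (specifically "monsoon barrel") and the modifier is "temple".
Within "monsoon barrel", the head is "barrel" and the modifier is "monsoon".
Assembled: [[valley wax] [bronze [temple [monsoon barrel]]]].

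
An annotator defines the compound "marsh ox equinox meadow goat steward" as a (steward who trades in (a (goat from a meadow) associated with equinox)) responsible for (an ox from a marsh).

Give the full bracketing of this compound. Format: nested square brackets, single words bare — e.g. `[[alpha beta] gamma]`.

[[marsh ox] [[equinox [meadow goat]] steward]]

The outermost head in the paraphrase is "steward" (specifically "equinox meadow goat steward"), modified by "marsh ox".
Within "marsh ox", the head is "ox" and the modifier is "marsh".
Within "equinox meadow goat steward", the head is "steward" and the modifier is "equinox meadow goat".
Within "equinox meadow goat", the head is "goat" (specifically "meadow goat") and the modifier is "equinox".
Within "meadow goat", the head is "goat" and the modifier is "meadow".
Assembled: [[marsh ox] [[equinox [meadow goat]] steward]].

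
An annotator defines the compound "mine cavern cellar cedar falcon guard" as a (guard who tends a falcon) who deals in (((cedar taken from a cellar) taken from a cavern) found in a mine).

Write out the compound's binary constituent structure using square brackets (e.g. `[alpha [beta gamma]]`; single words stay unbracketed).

[[mine [cavern [cellar cedar]]] [falcon guard]]

At the top level: head "guard" (specifically "falcon guard"); modifier "mine cavern cellar cedar".
"mine cavern cellar cedar" → head "cedar" (specifically "cavern cellar cedar"), modifier "mine".
"cavern cellar cedar" → head "cedar" (specifically "cellar cedar"), modifier "cavern".
"cellar cedar" → head "cedar", modifier "cellar".
"falcon guard" → head "guard", modifier "falcon".
Assembled: [[mine [cavern [cellar cedar]]] [falcon guard]].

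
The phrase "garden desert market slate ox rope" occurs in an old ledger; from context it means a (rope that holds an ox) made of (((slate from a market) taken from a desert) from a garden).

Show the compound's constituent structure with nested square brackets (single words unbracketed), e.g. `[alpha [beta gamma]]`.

At the top level: head "rope" (specifically "ox rope"); modifier "garden desert market slate".
Within "garden desert market slate", the head is "slate" (specifically "desert market slate") and the modifier is "garden".
Within "desert market slate", the head is "slate" (specifically "market slate") and the modifier is "desert".
Within "market slate", the head is "slate" and the modifier is "market".
Within "ox rope", the head is "rope" and the modifier is "ox".
Assembled: [[garden [desert [market slate]]] [ox rope]].

[[garden [desert [market slate]]] [ox rope]]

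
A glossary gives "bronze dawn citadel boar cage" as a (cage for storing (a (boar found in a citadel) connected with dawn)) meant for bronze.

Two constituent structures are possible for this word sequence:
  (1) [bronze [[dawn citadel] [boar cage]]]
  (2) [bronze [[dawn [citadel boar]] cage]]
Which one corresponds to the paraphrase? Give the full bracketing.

The paraphrase's head is the "cage" part ("dawn citadel boar cage"); its modifier is "bronze".
That top-level split, carried through the inner groups, gives [bronze [[dawn [citadel boar]] cage]].

[bronze [[dawn [citadel boar]] cage]]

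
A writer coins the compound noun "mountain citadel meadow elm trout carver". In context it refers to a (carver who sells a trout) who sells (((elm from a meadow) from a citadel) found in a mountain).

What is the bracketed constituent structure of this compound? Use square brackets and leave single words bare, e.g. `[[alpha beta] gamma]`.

[[mountain [citadel [meadow elm]]] [trout carver]]

Overall it is a kind of carver (specifically "trout carver"); the modifier is "mountain citadel meadow elm".
Within "mountain citadel meadow elm", the head is "elm" (specifically "citadel meadow elm") and the modifier is "mountain".
Within "citadel meadow elm", the head is "elm" (specifically "meadow elm") and the modifier is "citadel".
Within "meadow elm", the head is "elm" and the modifier is "meadow".
Within "trout carver", the head is "carver" and the modifier is "trout".
Assembled: [[mountain [citadel [meadow elm]]] [trout carver]].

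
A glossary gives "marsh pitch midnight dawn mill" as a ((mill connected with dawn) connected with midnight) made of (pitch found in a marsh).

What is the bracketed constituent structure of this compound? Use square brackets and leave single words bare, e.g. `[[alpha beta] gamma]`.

[[marsh pitch] [midnight [dawn mill]]]

The outermost head in the paraphrase is "mill" (specifically "midnight dawn mill"), modified by "marsh pitch".
"marsh pitch" → head "pitch", modifier "marsh".
"midnight dawn mill" → head "mill" (specifically "dawn mill"), modifier "midnight".
"dawn mill" → head "mill", modifier "dawn".
Putting it together: [[marsh pitch] [midnight [dawn mill]]].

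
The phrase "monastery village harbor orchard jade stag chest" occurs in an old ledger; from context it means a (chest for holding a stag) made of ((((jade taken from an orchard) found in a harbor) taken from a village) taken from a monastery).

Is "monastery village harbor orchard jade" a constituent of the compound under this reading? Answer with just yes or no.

The paraphrase groups the words so that "monastery village harbor orchard jade" is one unit: it corresponds to a single parenthesized sub-phrase.
The full structure is [[monastery [village [harbor [orchard jade]]]] [stag chest]], in which [monastery village harbor orchard jade] is a constituent.

yes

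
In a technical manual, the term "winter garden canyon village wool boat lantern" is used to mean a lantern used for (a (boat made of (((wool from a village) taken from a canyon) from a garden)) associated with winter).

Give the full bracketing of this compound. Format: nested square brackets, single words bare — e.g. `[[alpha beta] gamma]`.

At the top level: head "lantern"; modifier "winter garden canyon village wool boat".
Within "winter garden canyon village wool boat", the head is "boat" (specifically "garden canyon village wool boat") and the modifier is "winter".
Within "garden canyon village wool boat", the head is "boat" and the modifier is "garden canyon village wool".
Within "garden canyon village wool", the head is "wool" (specifically "canyon village wool") and the modifier is "garden".
Within "canyon village wool", the head is "wool" (specifically "village wool") and the modifier is "canyon".
Within "village wool", the head is "wool" and the modifier is "village".
So the structure is [[winter [[garden [canyon [village wool]]] boat]] lantern].

[[winter [[garden [canyon [village wool]]] boat]] lantern]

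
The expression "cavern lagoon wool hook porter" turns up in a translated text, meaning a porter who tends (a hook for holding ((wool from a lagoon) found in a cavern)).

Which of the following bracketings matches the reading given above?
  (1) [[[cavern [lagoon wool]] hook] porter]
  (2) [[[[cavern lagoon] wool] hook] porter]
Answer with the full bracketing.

[[[cavern [lagoon wool]] hook] porter]

The paraphrase's head is the "porter" part ("porter"); its modifier is "cavern lagoon wool hook".
That top-level split, carried through the inner groups, gives [[[cavern [lagoon wool]] hook] porter].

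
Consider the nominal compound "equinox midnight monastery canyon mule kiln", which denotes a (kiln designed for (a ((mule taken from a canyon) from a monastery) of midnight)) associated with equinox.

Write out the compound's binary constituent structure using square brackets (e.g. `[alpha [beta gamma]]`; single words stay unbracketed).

The outermost head in the paraphrase is "kiln" (specifically "midnight monastery canyon mule kiln"), modified by "equinox".
Within "midnight monastery canyon mule kiln", the head is "kiln" and the modifier is "midnight monastery canyon mule".
Within "midnight monastery canyon mule", the head is "mule" (specifically "monastery canyon mule") and the modifier is "midnight".
Within "monastery canyon mule", the head is "mule" (specifically "canyon mule") and the modifier is "monastery".
Within "canyon mule", the head is "mule" and the modifier is "canyon".
Putting it together: [equinox [[midnight [monastery [canyon mule]]] kiln]].

[equinox [[midnight [monastery [canyon mule]]] kiln]]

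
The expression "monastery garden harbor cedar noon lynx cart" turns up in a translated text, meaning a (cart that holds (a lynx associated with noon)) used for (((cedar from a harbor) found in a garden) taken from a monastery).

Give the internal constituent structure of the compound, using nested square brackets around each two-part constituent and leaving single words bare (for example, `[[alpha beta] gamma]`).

Overall it is a kind of cart (specifically "noon lynx cart"); the modifier is "monastery garden harbor cedar".
Within "monastery garden harbor cedar", the head is "cedar" (specifically "garden harbor cedar") and the modifier is "monastery".
Within "garden harbor cedar", the head is "cedar" (specifically "harbor cedar") and the modifier is "garden".
Within "harbor cedar", the head is "cedar" and the modifier is "harbor".
Within "noon lynx cart", the head is "cart" and the modifier is "noon lynx".
Within "noon lynx", the head is "lynx" and the modifier is "noon".
Assembled: [[monastery [garden [harbor cedar]]] [[noon lynx] cart]].

[[monastery [garden [harbor cedar]]] [[noon lynx] cart]]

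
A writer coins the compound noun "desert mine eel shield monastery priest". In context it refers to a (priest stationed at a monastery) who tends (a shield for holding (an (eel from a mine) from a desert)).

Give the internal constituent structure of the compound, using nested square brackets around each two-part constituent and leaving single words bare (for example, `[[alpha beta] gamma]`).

The outermost head in the paraphrase is "priest" (specifically "monastery priest"), modified by "desert mine eel shield".
Within "desert mine eel shield", the head is "shield" and the modifier is "desert mine eel".
Within "desert mine eel", the head is "eel" (specifically "mine eel") and the modifier is "desert".
Within "mine eel", the head is "eel" and the modifier is "mine".
Within "monastery priest", the head is "priest" and the modifier is "monastery".
Putting it together: [[[desert [mine eel]] shield] [monastery priest]].

[[[desert [mine eel]] shield] [monastery priest]]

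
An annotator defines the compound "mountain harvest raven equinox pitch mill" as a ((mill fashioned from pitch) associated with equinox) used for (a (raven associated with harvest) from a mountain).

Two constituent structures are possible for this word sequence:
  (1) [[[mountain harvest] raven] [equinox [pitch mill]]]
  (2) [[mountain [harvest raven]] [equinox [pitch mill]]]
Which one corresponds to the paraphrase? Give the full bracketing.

[[mountain [harvest raven]] [equinox [pitch mill]]]

The paraphrase's head is the "mill" part ("equinox pitch mill"); its modifier is "mountain harvest raven".
That top-level split, carried through the inner groups, gives [[mountain [harvest raven]] [equinox [pitch mill]]].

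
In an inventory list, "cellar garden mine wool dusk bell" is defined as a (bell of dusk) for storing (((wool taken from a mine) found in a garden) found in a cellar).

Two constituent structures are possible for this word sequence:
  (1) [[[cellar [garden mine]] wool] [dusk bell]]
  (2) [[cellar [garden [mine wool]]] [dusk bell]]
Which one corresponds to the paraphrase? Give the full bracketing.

The paraphrase's head is the "bell" part ("dusk bell"); its modifier is "cellar garden mine wool".
That top-level split, carried through the inner groups, gives [[cellar [garden [mine wool]]] [dusk bell]].

[[cellar [garden [mine wool]]] [dusk bell]]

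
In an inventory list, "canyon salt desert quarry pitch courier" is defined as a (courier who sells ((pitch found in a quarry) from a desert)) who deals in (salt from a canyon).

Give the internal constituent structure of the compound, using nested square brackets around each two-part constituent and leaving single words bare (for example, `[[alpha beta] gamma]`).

[[canyon salt] [[desert [quarry pitch]] courier]]

The outermost head in the paraphrase is "courier" (specifically "desert quarry pitch courier"), modified by "canyon salt".
"canyon salt" → head "salt", modifier "canyon".
"desert quarry pitch courier" → head "courier", modifier "desert quarry pitch".
"desert quarry pitch" → head "pitch" (specifically "quarry pitch"), modifier "desert".
"quarry pitch" → head "pitch", modifier "quarry".
Assembled: [[canyon salt] [[desert [quarry pitch]] courier]].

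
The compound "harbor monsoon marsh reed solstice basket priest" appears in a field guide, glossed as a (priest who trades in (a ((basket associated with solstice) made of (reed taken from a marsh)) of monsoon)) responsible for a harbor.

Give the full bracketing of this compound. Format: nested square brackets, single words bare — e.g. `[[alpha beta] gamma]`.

At the top level: head "priest" (specifically "monsoon marsh reed solstice basket priest"); modifier "harbor".
Within "monsoon marsh reed solstice basket priest", the head is "priest" and the modifier is "monsoon marsh reed solstice basket".
Within "monsoon marsh reed solstice basket", the head is "basket" (specifically "marsh reed solstice basket") and the modifier is "monsoon".
Within "marsh reed solstice basket", the head is "basket" (specifically "solstice basket") and the modifier is "marsh reed".
Within "marsh reed", the head is "reed" and the modifier is "marsh".
Within "solstice basket", the head is "basket" and the modifier is "solstice".
Putting it together: [harbor [[monsoon [[marsh reed] [solstice basket]]] priest]].

[harbor [[monsoon [[marsh reed] [solstice basket]]] priest]]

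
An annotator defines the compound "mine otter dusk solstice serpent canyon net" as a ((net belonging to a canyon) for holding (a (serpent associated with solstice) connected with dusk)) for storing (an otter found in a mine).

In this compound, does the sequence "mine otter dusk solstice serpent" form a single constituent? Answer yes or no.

The top-level split is [mine otter] [dusk solstice serpent canyon net]; the full structure is [[mine otter] [[dusk [solstice serpent]] [canyon net]]].
"mine otter dusk solstice serpent" straddles a constituent boundary, so it is not a single unit.

no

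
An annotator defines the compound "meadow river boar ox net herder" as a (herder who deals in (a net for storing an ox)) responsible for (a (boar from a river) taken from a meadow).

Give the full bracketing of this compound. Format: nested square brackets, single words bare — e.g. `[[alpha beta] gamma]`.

[[meadow [river boar]] [[ox net] herder]]

At the top level: head "herder" (specifically "ox net herder"); modifier "meadow river boar".
Inside "meadow river boar": head "boar" (specifically "river boar"), modifier "meadow".
Inside "river boar": head "boar", modifier "river".
Inside "ox net herder": head "herder", modifier "ox net".
Inside "ox net": head "net", modifier "ox".
Assembled: [[meadow [river boar]] [[ox net] herder]].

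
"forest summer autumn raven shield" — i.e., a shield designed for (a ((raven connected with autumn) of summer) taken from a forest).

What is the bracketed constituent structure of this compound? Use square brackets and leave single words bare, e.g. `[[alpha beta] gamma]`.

[[forest [summer [autumn raven]]] shield]

Overall it is a kind of shield; the modifier is "forest summer autumn raven".
Within "forest summer autumn raven", the head is "raven" (specifically "summer autumn raven") and the modifier is "forest".
Within "summer autumn raven", the head is "raven" (specifically "autumn raven") and the modifier is "summer".
Within "autumn raven", the head is "raven" and the modifier is "autumn".
Putting it together: [[forest [summer [autumn raven]]] shield].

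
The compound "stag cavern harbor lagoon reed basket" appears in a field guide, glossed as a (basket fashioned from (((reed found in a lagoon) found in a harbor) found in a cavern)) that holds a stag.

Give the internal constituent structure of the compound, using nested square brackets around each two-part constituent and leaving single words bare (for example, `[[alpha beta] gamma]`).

At the top level: head "basket" (specifically "cavern harbor lagoon reed basket"); modifier "stag".
"cavern harbor lagoon reed basket" → head "basket", modifier "cavern harbor lagoon reed".
"cavern harbor lagoon reed" → head "reed" (specifically "harbor lagoon reed"), modifier "cavern".
"harbor lagoon reed" → head "reed" (specifically "lagoon reed"), modifier "harbor".
"lagoon reed" → head "reed", modifier "lagoon".
So the structure is [stag [[cavern [harbor [lagoon reed]]] basket]].

[stag [[cavern [harbor [lagoon reed]]] basket]]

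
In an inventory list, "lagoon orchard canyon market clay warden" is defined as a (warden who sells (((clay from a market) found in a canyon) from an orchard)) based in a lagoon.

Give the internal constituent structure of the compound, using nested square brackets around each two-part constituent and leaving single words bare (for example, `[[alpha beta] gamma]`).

[lagoon [[orchard [canyon [market clay]]] warden]]

At the top level: head "warden" (specifically "orchard canyon market clay warden"); modifier "lagoon".
Within "orchard canyon market clay warden", the head is "warden" and the modifier is "orchard canyon market clay".
Within "orchard canyon market clay", the head is "clay" (specifically "canyon market clay") and the modifier is "orchard".
Within "canyon market clay", the head is "clay" (specifically "market clay") and the modifier is "canyon".
Within "market clay", the head is "clay" and the modifier is "market".
Assembled: [lagoon [[orchard [canyon [market clay]]] warden]].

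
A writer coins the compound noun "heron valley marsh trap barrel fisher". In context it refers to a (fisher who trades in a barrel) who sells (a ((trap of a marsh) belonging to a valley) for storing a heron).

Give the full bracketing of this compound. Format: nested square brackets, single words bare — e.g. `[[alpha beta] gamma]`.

The outermost head in the paraphrase is "fisher" (specifically "barrel fisher"), modified by "heron valley marsh trap".
Inside "heron valley marsh trap": head "trap" (specifically "valley marsh trap"), modifier "heron".
Inside "valley marsh trap": head "trap" (specifically "marsh trap"), modifier "valley".
Inside "marsh trap": head "trap", modifier "marsh".
Inside "barrel fisher": head "fisher", modifier "barrel".
Assembled: [[heron [valley [marsh trap]]] [barrel fisher]].

[[heron [valley [marsh trap]]] [barrel fisher]]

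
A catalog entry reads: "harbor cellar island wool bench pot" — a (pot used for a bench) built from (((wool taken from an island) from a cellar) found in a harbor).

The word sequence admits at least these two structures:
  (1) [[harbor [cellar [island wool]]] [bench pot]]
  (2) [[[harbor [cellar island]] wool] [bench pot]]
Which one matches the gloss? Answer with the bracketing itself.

The paraphrase's head is the "pot" part ("bench pot"); its modifier is "harbor cellar island wool".
That top-level split, carried through the inner groups, gives [[harbor [cellar [island wool]]] [bench pot]].

[[harbor [cellar [island wool]]] [bench pot]]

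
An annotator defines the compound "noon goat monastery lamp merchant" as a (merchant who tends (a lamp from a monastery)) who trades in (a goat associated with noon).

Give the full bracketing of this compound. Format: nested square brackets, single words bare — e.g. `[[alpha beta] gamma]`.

[[noon goat] [[monastery lamp] merchant]]

The outermost head in the paraphrase is "merchant" (specifically "monastery lamp merchant"), modified by "noon goat".
Within "noon goat", the head is "goat" and the modifier is "noon".
Within "monastery lamp merchant", the head is "merchant" and the modifier is "monastery lamp".
Within "monastery lamp", the head is "lamp" and the modifier is "monastery".
So the structure is [[noon goat] [[monastery lamp] merchant]].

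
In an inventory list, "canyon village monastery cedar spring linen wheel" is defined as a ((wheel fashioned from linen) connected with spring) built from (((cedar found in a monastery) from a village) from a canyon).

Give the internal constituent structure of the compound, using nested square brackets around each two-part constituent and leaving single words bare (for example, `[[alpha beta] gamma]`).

[[canyon [village [monastery cedar]]] [spring [linen wheel]]]

At the top level: head "wheel" (specifically "spring linen wheel"); modifier "canyon village monastery cedar".
Inside "canyon village monastery cedar": head "cedar" (specifically "village monastery cedar"), modifier "canyon".
Inside "village monastery cedar": head "cedar" (specifically "monastery cedar"), modifier "village".
Inside "monastery cedar": head "cedar", modifier "monastery".
Inside "spring linen wheel": head "wheel" (specifically "linen wheel"), modifier "spring".
Inside "linen wheel": head "wheel", modifier "linen".
Assembled: [[canyon [village [monastery cedar]]] [spring [linen wheel]]].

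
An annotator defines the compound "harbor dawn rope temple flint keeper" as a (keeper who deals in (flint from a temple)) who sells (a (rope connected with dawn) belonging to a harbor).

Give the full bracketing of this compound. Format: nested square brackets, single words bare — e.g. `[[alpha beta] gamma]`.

The outermost head in the paraphrase is "keeper" (specifically "temple flint keeper"), modified by "harbor dawn rope".
Inside "harbor dawn rope": head "rope" (specifically "dawn rope"), modifier "harbor".
Inside "dawn rope": head "rope", modifier "dawn".
Inside "temple flint keeper": head "keeper", modifier "temple flint".
Inside "temple flint": head "flint", modifier "temple".
So the structure is [[harbor [dawn rope]] [[temple flint] keeper]].

[[harbor [dawn rope]] [[temple flint] keeper]]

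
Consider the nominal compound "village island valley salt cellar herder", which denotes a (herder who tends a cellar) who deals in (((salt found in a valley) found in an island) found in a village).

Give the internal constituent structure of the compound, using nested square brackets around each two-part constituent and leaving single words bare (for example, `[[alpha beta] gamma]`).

[[village [island [valley salt]]] [cellar herder]]

The outermost head in the paraphrase is "herder" (specifically "cellar herder"), modified by "village island valley salt".
Inside "village island valley salt": head "salt" (specifically "island valley salt"), modifier "village".
Inside "island valley salt": head "salt" (specifically "valley salt"), modifier "island".
Inside "valley salt": head "salt", modifier "valley".
Inside "cellar herder": head "herder", modifier "cellar".
Putting it together: [[village [island [valley salt]]] [cellar herder]].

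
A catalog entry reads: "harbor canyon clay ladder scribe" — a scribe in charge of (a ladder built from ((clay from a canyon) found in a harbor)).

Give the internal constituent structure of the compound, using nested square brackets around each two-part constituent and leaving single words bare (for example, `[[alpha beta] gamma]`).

[[[harbor [canyon clay]] ladder] scribe]

Overall it is a kind of scribe; the modifier is "harbor canyon clay ladder".
Inside "harbor canyon clay ladder": head "ladder", modifier "harbor canyon clay".
Inside "harbor canyon clay": head "clay" (specifically "canyon clay"), modifier "harbor".
Inside "canyon clay": head "clay", modifier "canyon".
Assembled: [[[harbor [canyon clay]] ladder] scribe].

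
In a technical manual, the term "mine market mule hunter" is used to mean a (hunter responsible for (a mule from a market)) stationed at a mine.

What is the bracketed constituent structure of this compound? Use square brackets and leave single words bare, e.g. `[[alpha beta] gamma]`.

[mine [[market mule] hunter]]

Overall it is a kind of hunter (specifically "market mule hunter"); the modifier is "mine".
"market mule hunter" → head "hunter", modifier "market mule".
"market mule" → head "mule", modifier "market".
Assembled: [mine [[market mule] hunter]].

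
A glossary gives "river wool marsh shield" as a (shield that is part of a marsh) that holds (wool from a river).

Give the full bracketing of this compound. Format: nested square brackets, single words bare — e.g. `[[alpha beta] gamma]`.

[[river wool] [marsh shield]]

At the top level: head "shield" (specifically "marsh shield"); modifier "river wool".
"river wool" → head "wool", modifier "river".
"marsh shield" → head "shield", modifier "marsh".
Putting it together: [[river wool] [marsh shield]].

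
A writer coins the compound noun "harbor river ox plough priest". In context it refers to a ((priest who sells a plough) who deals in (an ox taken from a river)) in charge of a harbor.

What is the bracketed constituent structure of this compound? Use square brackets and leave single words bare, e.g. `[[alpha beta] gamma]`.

[harbor [[river ox] [plough priest]]]

Whole compound: head "priest" (specifically "river ox plough priest"), modifier "harbor".
"river ox plough priest" → head "priest" (specifically "plough priest"), modifier "river ox".
"river ox" → head "ox", modifier "river".
"plough priest" → head "priest", modifier "plough".
So the structure is [harbor [[river ox] [plough priest]]].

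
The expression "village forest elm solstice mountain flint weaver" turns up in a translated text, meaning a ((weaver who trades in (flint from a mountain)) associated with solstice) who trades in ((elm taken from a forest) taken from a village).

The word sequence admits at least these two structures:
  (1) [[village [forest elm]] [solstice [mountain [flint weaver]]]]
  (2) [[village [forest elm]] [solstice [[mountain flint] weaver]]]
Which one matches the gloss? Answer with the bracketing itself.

[[village [forest elm]] [solstice [[mountain flint] weaver]]]

The paraphrase's head is the "weaver" part ("solstice mountain flint weaver"); its modifier is "village forest elm".
That top-level split, carried through the inner groups, gives [[village [forest elm]] [solstice [[mountain flint] weaver]]].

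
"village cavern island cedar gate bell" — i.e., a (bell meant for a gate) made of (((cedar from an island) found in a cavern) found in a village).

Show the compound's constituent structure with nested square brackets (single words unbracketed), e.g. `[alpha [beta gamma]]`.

The outermost head in the paraphrase is "bell" (specifically "gate bell"), modified by "village cavern island cedar".
Inside "village cavern island cedar": head "cedar" (specifically "cavern island cedar"), modifier "village".
Inside "cavern island cedar": head "cedar" (specifically "island cedar"), modifier "cavern".
Inside "island cedar": head "cedar", modifier "island".
Inside "gate bell": head "bell", modifier "gate".
So the structure is [[village [cavern [island cedar]]] [gate bell]].

[[village [cavern [island cedar]]] [gate bell]]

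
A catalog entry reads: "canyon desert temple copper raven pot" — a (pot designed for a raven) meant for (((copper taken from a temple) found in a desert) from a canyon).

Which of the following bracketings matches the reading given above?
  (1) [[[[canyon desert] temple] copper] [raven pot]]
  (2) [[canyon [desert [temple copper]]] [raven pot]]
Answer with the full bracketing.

The paraphrase's head is the "pot" part ("raven pot"); its modifier is "canyon desert temple copper".
That top-level split, carried through the inner groups, gives [[canyon [desert [temple copper]]] [raven pot]].

[[canyon [desert [temple copper]]] [raven pot]]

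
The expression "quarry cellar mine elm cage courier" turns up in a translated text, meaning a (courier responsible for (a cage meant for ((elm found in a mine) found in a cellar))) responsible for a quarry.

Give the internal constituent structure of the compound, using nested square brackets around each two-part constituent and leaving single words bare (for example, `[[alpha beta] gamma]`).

Whole compound: head "courier" (specifically "cellar mine elm cage courier"), modifier "quarry".
"cellar mine elm cage courier" → head "courier", modifier "cellar mine elm cage".
"cellar mine elm cage" → head "cage", modifier "cellar mine elm".
"cellar mine elm" → head "elm" (specifically "mine elm"), modifier "cellar".
"mine elm" → head "elm", modifier "mine".
Putting it together: [quarry [[[cellar [mine elm]] cage] courier]].

[quarry [[[cellar [mine elm]] cage] courier]]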